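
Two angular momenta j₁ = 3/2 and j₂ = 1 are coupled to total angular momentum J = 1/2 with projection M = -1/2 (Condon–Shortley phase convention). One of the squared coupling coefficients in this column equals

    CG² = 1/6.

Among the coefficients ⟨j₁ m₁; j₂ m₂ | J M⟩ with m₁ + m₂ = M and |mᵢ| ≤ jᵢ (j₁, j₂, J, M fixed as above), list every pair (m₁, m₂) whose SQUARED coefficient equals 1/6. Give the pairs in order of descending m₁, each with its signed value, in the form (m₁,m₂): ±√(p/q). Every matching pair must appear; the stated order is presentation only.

(1/2,-1): +√(1/6)

Admissible pairs with m₁+m₂ = M = -1/2: (-3/2,1), (-1/2,0), (1/2,-1)
  (m₁,m₂)=(1/2,-1): CG² = 1/6, CG = +√(1/6)   ← matches the target
  (m₁,m₂)=(-1/2,0): CG² = 1/3, CG = −√(1/3)
  (m₁,m₂)=(-3/2,1): CG² = 1/2, CG = +√(1/2)
Pairs with CG² = 1/6: (1/2,-1): +√(1/6)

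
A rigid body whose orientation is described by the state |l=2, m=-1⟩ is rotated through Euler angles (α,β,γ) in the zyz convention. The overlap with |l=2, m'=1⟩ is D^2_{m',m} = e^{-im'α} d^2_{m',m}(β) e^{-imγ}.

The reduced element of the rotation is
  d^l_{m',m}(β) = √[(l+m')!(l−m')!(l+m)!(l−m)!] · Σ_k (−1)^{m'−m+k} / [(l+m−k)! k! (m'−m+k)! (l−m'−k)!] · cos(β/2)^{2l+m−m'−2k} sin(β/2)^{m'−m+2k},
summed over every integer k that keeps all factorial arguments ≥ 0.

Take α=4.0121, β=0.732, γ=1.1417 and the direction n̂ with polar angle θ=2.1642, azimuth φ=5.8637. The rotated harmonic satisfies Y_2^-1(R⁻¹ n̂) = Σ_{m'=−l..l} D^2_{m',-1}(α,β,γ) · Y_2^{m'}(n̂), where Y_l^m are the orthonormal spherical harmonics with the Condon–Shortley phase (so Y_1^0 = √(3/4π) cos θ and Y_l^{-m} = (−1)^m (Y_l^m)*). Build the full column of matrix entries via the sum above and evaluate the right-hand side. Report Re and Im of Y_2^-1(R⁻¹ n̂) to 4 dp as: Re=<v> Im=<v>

Re=-0.3558 Im=0.0647

Need the full column D^2_{m',-1} for m'=−2..2 at α=4.0121, β=0.7320, γ=1.1417.
cos(β/2)=0.933766, sin(β/2)=0.357883
d^2_{-2,-1}: single k=1 term ⇒ +0.582755;  D = -0.563336+0.149183i
d^2_{-1,-1}: k∈[0..1] ⇒ +0.760244 -0.335027 = +0.425216;  D = +0.181659-0.384459i
d^2_{0,-1}: k∈[0..1] ⇒ -0.713726 +0.104843 = -0.608884;  D = -0.253326-0.553683i
d^2_{1,-1}: k∈[0..1] ⇒ +0.335027 -0.016405 = +0.318623;  D = -0.306978-0.085353i
d^2_{2,-1}: single k=0 term ⇒ -0.085604;  D = -0.070685+0.048287i
Y_2^{m'}(θ=2.1642,φ=5.8637) and Σ D·Y over m':
  (-0.5633+0.1492i)·(+0.1774+0.1975i)  (+0.1817-0.3845i)·(-0.3271-0.1459i)  (-0.2533-0.5537i)·(-0.0195+0.0000i)  (-0.3070-0.0854i)·(+0.3271-0.1459i)  (-0.0707+0.0483i)·(+0.1774-0.1975i)
Y_2^-1(R⁻¹ n̂) = -0.355822+0.064659i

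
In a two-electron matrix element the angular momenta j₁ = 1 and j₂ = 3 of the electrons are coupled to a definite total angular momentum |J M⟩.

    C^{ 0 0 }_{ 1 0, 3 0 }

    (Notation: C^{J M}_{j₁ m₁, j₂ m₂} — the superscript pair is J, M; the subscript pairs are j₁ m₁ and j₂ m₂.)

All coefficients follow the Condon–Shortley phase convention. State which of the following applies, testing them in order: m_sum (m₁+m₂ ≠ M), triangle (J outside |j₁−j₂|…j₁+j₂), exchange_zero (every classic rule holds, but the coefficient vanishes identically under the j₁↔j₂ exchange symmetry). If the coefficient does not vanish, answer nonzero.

m-sum: m₁+m₂ = 0+0 = 0, M = 0  ✓
triangle: need |j₁−j₂| ≤ J ≤ j₁+j₂, i.e. J ∈ [2, 4]; J = 0 is outside ✗ ⇒ coefficient is 0

triangle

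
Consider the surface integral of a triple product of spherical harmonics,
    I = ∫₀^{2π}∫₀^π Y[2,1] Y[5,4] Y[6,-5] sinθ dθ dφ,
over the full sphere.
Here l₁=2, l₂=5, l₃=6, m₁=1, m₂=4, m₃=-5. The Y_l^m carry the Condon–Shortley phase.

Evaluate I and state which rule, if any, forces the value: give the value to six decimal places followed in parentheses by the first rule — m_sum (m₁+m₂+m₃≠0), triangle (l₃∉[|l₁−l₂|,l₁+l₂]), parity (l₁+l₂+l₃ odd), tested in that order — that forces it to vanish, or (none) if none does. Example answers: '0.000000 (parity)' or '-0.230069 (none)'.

Σlᵢ=13 odd — θ-integrand is odd under cosθ→−cosθ; I=0

0.000000 (parity)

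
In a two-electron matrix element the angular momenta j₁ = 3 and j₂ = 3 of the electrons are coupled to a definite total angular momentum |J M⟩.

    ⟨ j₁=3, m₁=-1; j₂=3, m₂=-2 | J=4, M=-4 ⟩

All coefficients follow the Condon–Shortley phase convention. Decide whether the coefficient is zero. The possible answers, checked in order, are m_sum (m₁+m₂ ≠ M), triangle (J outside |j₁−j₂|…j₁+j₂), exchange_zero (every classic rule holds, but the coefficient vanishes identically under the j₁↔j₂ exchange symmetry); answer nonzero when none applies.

m_sum

m-sum: m₁+m₂ = -1+(-2) = -3, M = -4  ✗ ⇒ coefficient is 0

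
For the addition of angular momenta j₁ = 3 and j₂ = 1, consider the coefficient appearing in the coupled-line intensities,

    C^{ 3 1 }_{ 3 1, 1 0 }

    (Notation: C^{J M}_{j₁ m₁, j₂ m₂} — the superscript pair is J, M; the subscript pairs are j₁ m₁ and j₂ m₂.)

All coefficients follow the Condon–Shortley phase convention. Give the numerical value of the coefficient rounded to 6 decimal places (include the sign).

√[7·1!5!1!/8! · 4!2!1!1!4!2!] = √(48)
  +(−1)^0/∏(0,1,2,1,3,0)! = 1/12  (running 1/12)
  +(−1)^1/∏(1,0,1,0,4,1)! = -1/24  (running 1/24)
⟨..|..⟩ = √(48)·(1/24) = +0.288675

+0.288675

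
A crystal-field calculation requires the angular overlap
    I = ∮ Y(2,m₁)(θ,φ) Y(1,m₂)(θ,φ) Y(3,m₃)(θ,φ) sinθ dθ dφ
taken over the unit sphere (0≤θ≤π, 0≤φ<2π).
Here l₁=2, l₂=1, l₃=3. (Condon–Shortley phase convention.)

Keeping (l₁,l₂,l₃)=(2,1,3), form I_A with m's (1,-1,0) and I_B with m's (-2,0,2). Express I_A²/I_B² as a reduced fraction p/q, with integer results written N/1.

Shared (l₁,l₂,l₃)=(2,1,3): N and (l;000)² cancel in I_A²/I_B².
A: Δ = 0!·4!·2!/7! = 1/105; Racah Σ t=0..0: t=0:+1/12 = 1/12; ⇒ 3j(2 1 3; 1 -1 0)² = 1/35, sgn -1
B: Δ = 0!·4!·2!/7! = 1/105; Racah Σ t=0..0: t=0:+1/24 = 1/24; ⇒ 3j(2 1 3; -2 0 2)² = 1/21, sgn -1
I_A²/I_B² = (1/35)/(1/21) = 3/5

3/5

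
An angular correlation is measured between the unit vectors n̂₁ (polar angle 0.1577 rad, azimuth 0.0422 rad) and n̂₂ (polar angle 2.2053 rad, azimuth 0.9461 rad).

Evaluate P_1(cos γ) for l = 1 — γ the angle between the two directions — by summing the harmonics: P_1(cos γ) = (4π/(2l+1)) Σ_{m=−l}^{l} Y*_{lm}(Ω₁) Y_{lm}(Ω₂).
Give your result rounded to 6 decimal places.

-0.507188

Term-by-term m-sum for l=1 (normalisation 4π/3 = 4.188790):
  [-1]  conj(Y_{1,-1})(Ω₁) = +0.054211+0.002289i ; Y_{1,-1}(Ω₂) = +0.162734-0.225699i ; Δ = +0.009339-0.011863i
  [+0]  conj(Y_{1,0})(Ω₁) = +0.482539-0.000000i ; Y_{1,0}(Ω₂) = -0.289633+0.000000i ; Δ = -0.139759+0.000000i
  [+1]  conj(Y_{1,1})(Ω₁) = -0.054211+0.002289i ; Y_{1,1}(Ω₂) = -0.162734-0.225699i ; Δ = +0.009339+0.011863i
Accumulated sum -0.121082+0.000000i; after 4π/(2l+1) scaling, -0.507188+0.000000i ⇒ P_1 = -0.507188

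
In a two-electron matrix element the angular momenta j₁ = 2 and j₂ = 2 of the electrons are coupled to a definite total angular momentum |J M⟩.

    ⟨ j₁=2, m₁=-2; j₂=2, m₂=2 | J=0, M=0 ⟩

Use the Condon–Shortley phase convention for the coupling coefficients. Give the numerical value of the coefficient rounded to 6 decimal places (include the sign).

+0.447214  (= +√(1/5))

triangle: 4!·0!·0!/5! = 24/120
(j±m)!: 0!·4!·4!·0!·0!·0! = 576
prefactor² = (2J+1)·Δ·N² = 576/5
  k=4: +1/(4!·0!·0!·0!·0!·0!) = 1/24
Σ = 1/24  ⇒  CG² = 576/5·(1/24)² = 1/5
CG = +√(1/5) = +0.447214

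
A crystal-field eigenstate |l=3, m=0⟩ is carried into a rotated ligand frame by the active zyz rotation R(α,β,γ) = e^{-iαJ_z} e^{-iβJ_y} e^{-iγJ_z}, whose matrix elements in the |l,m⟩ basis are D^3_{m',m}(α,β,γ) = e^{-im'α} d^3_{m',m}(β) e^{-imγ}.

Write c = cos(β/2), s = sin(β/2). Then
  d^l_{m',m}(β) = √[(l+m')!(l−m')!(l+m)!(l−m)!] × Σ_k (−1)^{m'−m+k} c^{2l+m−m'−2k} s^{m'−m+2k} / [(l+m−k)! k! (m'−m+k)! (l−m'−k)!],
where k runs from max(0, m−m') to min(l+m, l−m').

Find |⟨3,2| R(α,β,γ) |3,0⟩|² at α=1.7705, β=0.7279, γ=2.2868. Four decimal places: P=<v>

P=0.2048

D^3_{2,0}(1.7705,0.7279,2.2868) = e^{-i·2·1.7705}·d^3_{2,0}(0.7279)·e^{-i·0·2.2868}. Compute d first:
Half-angle: c=0.934498, s=0.355968. N=√(120·1·6·6)=65.726707
Admissible k: 0..1 (factorial args all ≥0)
  k=0: (−1)^2·65.7267/(12)·0.9345^4·0.3560^2 = +0.529294
  k=1: (−1)^3·65.7267/(12)·0.9345^2·0.3560^4 = -0.076800
d^3_{2,0}(0.7279) = +0.529294 -0.076800 = +0.452494
|D^3_{2,0}|² = |d^3_{2,0}(β)|² = (+0.452494)² = 0.204750 (the z-rotation phases have unit modulus)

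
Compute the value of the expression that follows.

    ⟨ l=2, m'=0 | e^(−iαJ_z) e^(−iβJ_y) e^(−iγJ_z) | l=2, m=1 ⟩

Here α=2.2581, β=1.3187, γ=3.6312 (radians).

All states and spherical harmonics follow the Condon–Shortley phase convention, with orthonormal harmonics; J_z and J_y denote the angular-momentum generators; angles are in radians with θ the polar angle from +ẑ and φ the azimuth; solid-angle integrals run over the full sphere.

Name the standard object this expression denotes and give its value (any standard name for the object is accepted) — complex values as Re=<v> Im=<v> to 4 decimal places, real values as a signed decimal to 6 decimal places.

Wigner D-matrix element, Re=-0.2611 Im=0.1391

This is a Wigner D-matrix element — the rotation-matrix element ⟨l m'| R(α,β,γ) |l m⟩ in the angular-momentum basis.
D^2_{0,1}(2.2581,1.3187,3.6312) = e^{-i·0·2.2581}·d^2_{0,1}(1.3187)·e^{-i·1·3.6312}. Compute d first:
c=cos(1.318700/2)=0.790391, s=sin(1.318700/2)=0.612603; N=√[2·2·6·1]=4.898979
Admissible k: 1..2 (factorial args all ≥0)
  k=1: (−1)^0·4.8990/(2)·0.7904^3·0.6126^1 = +0.740935
  k=2: (−1)^1·4.8990/(2)·0.7904^1·0.6126^3 = -0.445098
d^2_{0,1}(1.3187) = +0.740935 -0.445098 = +0.295838
D = (+1.000000+0.000000i)·(+0.295838)·(-0.882518+0.470279i) = -0.261082+0.139126i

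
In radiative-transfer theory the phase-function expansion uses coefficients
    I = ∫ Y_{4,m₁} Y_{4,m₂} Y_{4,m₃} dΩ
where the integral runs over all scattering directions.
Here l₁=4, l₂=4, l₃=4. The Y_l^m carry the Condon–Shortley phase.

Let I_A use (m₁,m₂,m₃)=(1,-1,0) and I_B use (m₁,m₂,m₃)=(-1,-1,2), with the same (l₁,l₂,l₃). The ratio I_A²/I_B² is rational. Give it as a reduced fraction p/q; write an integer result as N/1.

9/40

Shared (l₁,l₂,l₃)=(4,4,4): N and (l;000)² cancel in I_A²/I_B².
A: Δ = 4!·4!·4!/13! = 1/450450; Racah Σ t=0..3: t=0:+1/864 t=1:−1/96 t=2:+1/144 t=3:−1/3456 = -1/384; ⇒ 3j(4 4 4; 1 -1 0)² = 9/2002, sgn -1
B: Δ = 4!·4!·4!/13! = 1/450450; Racah Σ t=1..3: t=1:−1/576 t=2:+1/144 t=3:−1/576 = 1/288; ⇒ 3j(4 4 4; -1 -1 2)² = 20/1001, sgn +1
I_A²/I_B² = (9/2002)/(20/1001) = 9/40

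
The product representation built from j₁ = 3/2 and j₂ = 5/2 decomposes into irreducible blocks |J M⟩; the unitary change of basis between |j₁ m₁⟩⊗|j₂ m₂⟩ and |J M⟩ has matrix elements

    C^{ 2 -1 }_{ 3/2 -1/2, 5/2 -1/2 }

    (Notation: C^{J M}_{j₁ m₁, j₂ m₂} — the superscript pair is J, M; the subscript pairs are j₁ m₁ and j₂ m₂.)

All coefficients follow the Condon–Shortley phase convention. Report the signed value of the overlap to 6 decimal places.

-0.545545  (= −√(25/84))

j₁+j₂−J=2  J+j₁−j₂=1  J−j₁+j₂=3  j₁+j₂+J+1=7
(j₁±m₁, j₂±m₂, J±M) = (1,2,2,3,1,3)
P² = 12/7
sum k=1..2:
  [1] −1/2 = -1/2
  [2] +1/12 = 1/12
S = -5/12
C² = P²·S² = 25/84 ; C = -0.545545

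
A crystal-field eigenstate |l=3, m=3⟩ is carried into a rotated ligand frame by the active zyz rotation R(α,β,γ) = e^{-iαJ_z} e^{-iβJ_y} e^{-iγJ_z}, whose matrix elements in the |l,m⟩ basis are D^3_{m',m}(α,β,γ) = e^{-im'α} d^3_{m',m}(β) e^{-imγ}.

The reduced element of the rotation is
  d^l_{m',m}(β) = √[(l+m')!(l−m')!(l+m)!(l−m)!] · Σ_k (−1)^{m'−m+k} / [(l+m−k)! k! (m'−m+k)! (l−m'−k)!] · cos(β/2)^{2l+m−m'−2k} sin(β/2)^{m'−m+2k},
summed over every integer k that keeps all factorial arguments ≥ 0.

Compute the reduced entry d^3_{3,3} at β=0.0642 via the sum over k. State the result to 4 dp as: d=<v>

d=0.9969

d^3_{3,3}(β=0.0642) via the finite sum:
c=cos(0.064200/2)=0.999485, s=sin(0.064200/2)=0.032094; N=√[720·1·720·1]=720.000000
The bounds max(0,m−m')=0 and min(l+m,l−m')=0 give 1 term
  k=0: (−1)^0·720.0000/(720)·0.9995^6·0.0321^0 = +0.996913
d^3_{3,3}(0.0642) = +0.996913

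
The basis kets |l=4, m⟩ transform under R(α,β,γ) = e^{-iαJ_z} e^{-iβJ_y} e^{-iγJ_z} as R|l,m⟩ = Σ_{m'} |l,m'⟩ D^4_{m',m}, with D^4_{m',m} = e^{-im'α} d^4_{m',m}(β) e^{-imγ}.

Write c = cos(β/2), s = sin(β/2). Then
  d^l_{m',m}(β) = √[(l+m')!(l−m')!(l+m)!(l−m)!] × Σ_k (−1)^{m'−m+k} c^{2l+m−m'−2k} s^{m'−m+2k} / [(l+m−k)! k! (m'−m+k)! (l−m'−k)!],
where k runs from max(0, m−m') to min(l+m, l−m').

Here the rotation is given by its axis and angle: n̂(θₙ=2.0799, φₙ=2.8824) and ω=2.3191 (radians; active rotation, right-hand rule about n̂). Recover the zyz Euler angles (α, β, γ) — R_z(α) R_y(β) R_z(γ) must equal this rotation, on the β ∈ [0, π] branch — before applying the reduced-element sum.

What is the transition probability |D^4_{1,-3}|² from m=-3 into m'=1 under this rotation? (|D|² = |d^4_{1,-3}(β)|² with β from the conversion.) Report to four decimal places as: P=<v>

Axis–angle → zyz. n̂ = (sinθₙcosφₙ, sinθₙsinφₙ, cosθₙ) = (-0.844015, +0.223797, -0.487395), ω = 2.3191.
R = I cosω + sinω [n̂]ₓ + (1−cosω) n̂n̂ᵀ gives
  R = [+0.516653, +0.039778, +0.855270; -0.674591, -0.596234, +0.435238; +0.527254, -0.801825, -0.281212]
β = atan2(√(R₁₃²+R₂₃²), R₃₃) = 1.855853; α = atan2(R₂₃, R₁₃) mod 2π = 0.470734; γ = atan2(R₃₂, −R₃₁) mod 2π = 4.130712
D^4_{1,-3}(0.4707,1.8559,4.1307) = e^{-i·1·0.4707}·d^4_{1,-3}(1.8559)·e^{-i·-3·4.1307}. Compute d first:
c=cos(1.855853/2)=0.599495, s=sin(1.855853/2)=0.800379; N=√[120·6·1·5040]=1904.940944
Admissible k: 0..1 (factorial args all ≥0)
  k=0: (−1)^4·1904.9409/(144)·0.5995^4·0.8004^4 = +0.701201
  k=1: (−1)^5·1904.9409/(240)·0.5995^2·0.8004^6 = -0.749919
d^4_{1,-3}(1.8559) = +0.701201 -0.749919 = -0.048718
|D^4_{1,-3}|² = |d^4_{1,-3}(β)|² = (-0.048718)² = 0.002373 (the z-rotation phases have unit modulus)

P=0.0024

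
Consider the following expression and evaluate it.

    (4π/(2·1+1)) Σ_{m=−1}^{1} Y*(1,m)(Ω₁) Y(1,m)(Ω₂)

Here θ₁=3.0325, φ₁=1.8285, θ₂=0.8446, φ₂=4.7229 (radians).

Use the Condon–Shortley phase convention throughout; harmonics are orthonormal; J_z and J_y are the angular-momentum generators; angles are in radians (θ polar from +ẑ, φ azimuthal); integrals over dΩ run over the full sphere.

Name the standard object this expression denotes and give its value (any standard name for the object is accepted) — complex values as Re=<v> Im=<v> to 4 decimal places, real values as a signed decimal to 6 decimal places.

Legendre polynomial (addition theorem), -0.739016

This sum is the spherical-harmonic addition theorem: it equals the Legendre polynomial P_l(cos γ) of the angle γ between the two directions.
Expand P_1 via completeness: Σ_{m} conj(Y_{1,m}) at Ω₁ times Y_{1,m} at Ω₂ —
  term(m=-1) = -0.009422-0.002378i   from Y*(Ω₁)=-0.009587+0.036374i, Y(Ω₂)=+0.002715+0.258314i
  term(m=+0) = -0.157583-0.000000i   from Y*(Ω₁)=-0.485698-0.000000i, Y(Ω₂)=+0.324447+0.000000i
  term(m=+1) = -0.009422+0.002378i   from Y*(Ω₁)=+0.009587+0.036374i, Y(Ω₂)=-0.002715+0.258314i
Σ over m = -0.176427+0.000000i; ×(4π/3) → -0.739016+0.000000i. Real part: -0.739016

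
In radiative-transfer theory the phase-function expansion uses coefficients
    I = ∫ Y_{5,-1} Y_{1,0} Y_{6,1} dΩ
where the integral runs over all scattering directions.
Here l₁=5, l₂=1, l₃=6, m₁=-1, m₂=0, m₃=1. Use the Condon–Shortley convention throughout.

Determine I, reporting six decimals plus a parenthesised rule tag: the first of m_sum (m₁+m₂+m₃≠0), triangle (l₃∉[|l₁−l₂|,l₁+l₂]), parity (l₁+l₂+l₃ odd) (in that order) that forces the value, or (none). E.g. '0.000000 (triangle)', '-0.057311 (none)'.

-0.241725 (none)

Checks pass: Σm=0; 12 even; l₃=6∈[4,6].
(2·5+1)(2·1+1)(2·6+1) = 429
Δ: 0! 10! 2! / 13! → 1/858
sum: t=0:+1/14400 = 1/14400
3j²(5 1 6; 0 0 0) = Δ·Π!·Σ² = 6/143  (sign +1)
sum: t=0:+1/17280 = 1/17280
3j²(5 1 6; -1 0 1) = Δ·Π!·Σ² = 35/858  (sign -1)
combine: 4πI² = 429·6/143·35/858 = 105/143
take √, sign -1: I = -0.24172507
No selection rule forces the value: the integral is nonzero (none).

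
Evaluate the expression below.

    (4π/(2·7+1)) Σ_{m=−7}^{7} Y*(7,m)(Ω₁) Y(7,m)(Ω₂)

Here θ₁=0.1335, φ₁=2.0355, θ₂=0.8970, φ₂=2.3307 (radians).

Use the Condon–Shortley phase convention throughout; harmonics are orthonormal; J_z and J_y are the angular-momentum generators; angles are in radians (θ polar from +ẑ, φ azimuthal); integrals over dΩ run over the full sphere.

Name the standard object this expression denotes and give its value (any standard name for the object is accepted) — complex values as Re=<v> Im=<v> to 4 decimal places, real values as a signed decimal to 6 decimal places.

Legendre polynomial (addition theorem), +0.089649

This sum is the spherical-harmonic addition theorem: it equals the Legendre polynomial P_l(cos γ) of the angle γ between the two directions.
Addition theorem: P_7(cos γ) = (4π/15) Σ_m Y*_{lm}(Ω₁) Y_{lm}(Ω₂), m = −7…7:
  m=-7: (-0.000000, 0.000000) × (-0.073097, 0.050756) = (-0.000000, -0.000000)  (running Σ = (-0.000000, -0.000000))
  m=-6: (0.000010, -0.000004) × (0.040510, -0.262759) = (-0.000001, -0.000003)  (running Σ = (-0.000001, -0.000003))
  m=-5: (-0.000132, -0.000123) × (0.265549, 0.343626) = (0.000007, -0.000078)  (running Σ = (0.000007, -0.000081))
  m=-4: (-0.000634, 0.002138) × (-0.350144, -0.035831) = (0.000298, -0.000726)  (running Σ = (0.000305, -0.000807))
  m=-3: (0.019557, -0.003492) × (-0.040897, 0.035075) = (-0.000677, 0.000829)  (running Σ = (-0.000372, 0.000022))
  m=-2: (-0.073847, -0.098897) × (0.018689, -0.366206) = (-0.037597, 0.025195)  (running Σ = (-0.037969, 0.025217))
  m=-1: (-0.215628, 0.430121) × (0.074068, 0.077945) = (-0.049497, 0.015051)  (running Σ = (-0.087465, 0.040268))
  m=0: (0.836299, -0.000000) × (0.337130, 0.000000) = (0.281941, 0.000000)  (running Σ = (0.194476, 0.040268))
  m=1: (0.215628, 0.430121) × (-0.074068, 0.077945) = (-0.049497, -0.015051)  (running Σ = (0.144979, 0.025217))
  m=2: (-0.073847, 0.098897) × (0.018689, 0.366206) = (-0.037597, -0.025195)  (running Σ = (0.107382, 0.000022))
  m=3: (-0.019557, -0.003492) × (0.040897, 0.035075) = (-0.000677, -0.000829)  (running Σ = (0.106705, -0.000807))
  m=4: (-0.000634, -0.002138) × (-0.350144, 0.035831) = (0.000298, 0.000726)  (running Σ = (0.107004, -0.000081))
  m=5: (0.000132, -0.000123) × (-0.265549, 0.343626) = (0.000007, 0.000078)  (running Σ = (0.107011, -0.000003))
  m=6: (0.000010, 0.000004) × (0.040510, 0.262759) = (-0.000001, 0.000003)  (running Σ = (0.107010, -0.000000))
  m=7: (0.000000, 0.000000) × (0.073097, 0.050756) = (-0.000000, 0.000000)  (running Σ = (0.107010, -0.000000))
Σ over m = (0.107010, -0.000000); ×(4π/15) → (0.089649, -0.000000). Real part: 0.089649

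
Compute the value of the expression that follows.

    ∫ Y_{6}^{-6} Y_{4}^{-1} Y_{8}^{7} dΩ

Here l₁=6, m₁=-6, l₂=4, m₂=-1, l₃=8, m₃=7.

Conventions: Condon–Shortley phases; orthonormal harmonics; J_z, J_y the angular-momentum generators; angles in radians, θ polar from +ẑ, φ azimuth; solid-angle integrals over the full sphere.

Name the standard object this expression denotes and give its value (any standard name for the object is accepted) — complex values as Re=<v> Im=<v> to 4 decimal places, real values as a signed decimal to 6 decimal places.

This is a Gaunt coefficient — the integral of a triple product of spherical harmonics over the sphere.
m-sum 0 ✓  L=18 even ✓  2≤8≤10 ✓
Π(2lᵢ+1) = 13×9×17 = 1989
triangle coeff Δ(6,4,8) = 1/23279256
Σ_t [0,2]: t=0:+1/1658880 t=1:−1/518400 t=2:+1/1658880 = -1/1382400
(3j)²=504/46189 [(6 4 8; 0 0 0)], sign=-1
Σ_t [2,2]: t=2:+1/870912000 = 1/870912000
(3j)²=33/1292 [(6 4 8; -6 -1 7)], sign=-1
⇒ 4πI² = 3402/6137
I = (+1)√(3402/6137/(4π)) = 0.21003137

Gaunt coefficient, +0.210031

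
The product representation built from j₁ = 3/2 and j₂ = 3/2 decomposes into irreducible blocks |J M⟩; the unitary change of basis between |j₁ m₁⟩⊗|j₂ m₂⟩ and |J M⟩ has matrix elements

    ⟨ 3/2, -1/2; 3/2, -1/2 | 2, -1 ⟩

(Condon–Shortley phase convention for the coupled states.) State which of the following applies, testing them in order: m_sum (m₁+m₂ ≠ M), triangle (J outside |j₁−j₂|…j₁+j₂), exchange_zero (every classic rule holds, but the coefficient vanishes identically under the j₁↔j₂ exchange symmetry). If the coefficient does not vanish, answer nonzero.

exchange_zero

m-sum: m₁+m₂ = -1/2+(-1/2) = -1, M = -1  ✓
triangle: |j₁−j₂| = 0 ≤ J = 2 ≤ j₁+j₂ = 3  ✓
exchange: j₁=j₂ and m₁=m₂, and (−1)^(j₁+j₂−J) = (−1)^1 = −1 forces ⟨j₁m₁;j₂m₂|JM⟩ = −⟨j₂m₂;j₁m₁|JM⟩ = −⟨j₁m₁;j₂m₂|JM⟩ ⇒ the coefficient vanishes identically
Racah sum check: Σ_k collapses to 0 ⇒ CG = 0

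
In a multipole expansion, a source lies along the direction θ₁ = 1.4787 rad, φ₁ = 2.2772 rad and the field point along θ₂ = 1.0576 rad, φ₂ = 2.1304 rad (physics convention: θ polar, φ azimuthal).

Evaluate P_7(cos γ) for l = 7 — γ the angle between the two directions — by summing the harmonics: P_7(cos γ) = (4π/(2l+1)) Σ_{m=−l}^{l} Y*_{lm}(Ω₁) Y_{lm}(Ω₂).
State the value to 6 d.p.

Expand P_7 via completeness: Σ_{m} conj(Y_{7,m}) at Ω₁ times Y_{7,m} at Ω₂ —
  m=-7: (-0.472340, -0.111810) × (-0.133340, -0.135970) = (0.047779, 0.079133)  (running Σ = (0.047779, 0.079133))
  m=-6: (0.076559, 0.149247) × (0.392239, -0.086078) = (0.042876, 0.051950)  (running Σ = (0.090655, 0.131083))
  m=-5: (-0.121681, 0.295663) × (-0.132335, 0.369896) = (-0.093262, -0.084136)  (running Σ = (-0.002606, 0.046947))
  m=-4: (0.182271, -0.059590) × (-0.017166, -0.021773) = (-0.004426, -0.002946)  (running Σ = (-0.007033, 0.044002))
  m=-3: (0.228562, 0.139634) × (-0.334545, 0.036277) = (-0.081530, -0.038422)  (running Σ = (-0.088562, 0.005579))
  m=-2: (-0.031605, -0.198379) × (0.081574, -0.168188) = (-0.035943, -0.010867)  (running Σ = (-0.124506, -0.005288))
  m=-1: (0.160737, -0.188373) × (-0.141451, -0.225816) = (-0.065274, -0.009652)  (running Σ = (-0.189780, -0.014939))
  m=0: (-0.203373, -0.000000) × (0.223692, 0.000000) = (-0.045493, -0.000000)  (running Σ = (-0.235273, -0.014939))
  m=1: (-0.160737, -0.188373) × (0.141451, -0.225816) = (-0.065274, 0.009652)  (running Σ = (-0.300547, -0.005288))
  m=2: (-0.031605, 0.198379) × (0.081574, 0.168188) = (-0.035943, 0.010867)  (running Σ = (-0.336490, 0.005579))
  m=3: (-0.228562, 0.139634) × (0.334545, 0.036277) = (-0.081530, 0.038422)  (running Σ = (-0.418020, 0.044002))
  m=4: (0.182271, 0.059590) × (-0.017166, 0.021773) = (-0.004426, 0.002946)  (running Σ = (-0.422446, 0.046947))
  m=5: (0.121681, 0.295663) × (0.132335, 0.369896) = (-0.093262, 0.084136)  (running Σ = (-0.515708, 0.131083))
  m=6: (0.076559, -0.149247) × (0.392239, 0.086078) = (0.042876, -0.051950)  (running Σ = (-0.472831, 0.079133))
  m=7: (0.472340, -0.111810) × (0.133340, -0.135970) = (0.047779, -0.079133)  (running Σ = (-0.425052, 0.000000))
Σ over m = (-0.425052, 0.000000); ×(4π/15) → (-0.356091, 0.000000). Real part: -0.356091

-0.356091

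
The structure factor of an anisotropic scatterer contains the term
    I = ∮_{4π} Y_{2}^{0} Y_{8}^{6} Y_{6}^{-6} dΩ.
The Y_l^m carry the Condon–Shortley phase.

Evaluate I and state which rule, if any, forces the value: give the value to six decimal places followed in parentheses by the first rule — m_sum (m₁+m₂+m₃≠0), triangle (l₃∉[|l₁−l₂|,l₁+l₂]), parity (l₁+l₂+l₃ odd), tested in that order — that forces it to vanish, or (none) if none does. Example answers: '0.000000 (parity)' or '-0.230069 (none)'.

Rules hold: Σm=0, L=16 even, 6≤6≤10.
N = 5·17·13 = 1105
Δ = 4!·0!·12!/17! = 1/30940
Racah Σ t=2..2: t=2:+1/2073600 = 1/2073600
⇒ 3j(2 8 6; 0 0 0)² = 28/1105, sgn +1
Racah Σ t=2..2: t=2:+1/1916006400 = 1/1916006400
⇒ 3j(2 8 6; 0 6 -6)² = 1/340, sgn +1
4πI² = N·(3j₀)²·(3jₘ)² = 7/85
I = +1·√(0.0823529/4π) = 0.08095331
No selection rule forces the value: the integral is nonzero (none).

0.080953 (none)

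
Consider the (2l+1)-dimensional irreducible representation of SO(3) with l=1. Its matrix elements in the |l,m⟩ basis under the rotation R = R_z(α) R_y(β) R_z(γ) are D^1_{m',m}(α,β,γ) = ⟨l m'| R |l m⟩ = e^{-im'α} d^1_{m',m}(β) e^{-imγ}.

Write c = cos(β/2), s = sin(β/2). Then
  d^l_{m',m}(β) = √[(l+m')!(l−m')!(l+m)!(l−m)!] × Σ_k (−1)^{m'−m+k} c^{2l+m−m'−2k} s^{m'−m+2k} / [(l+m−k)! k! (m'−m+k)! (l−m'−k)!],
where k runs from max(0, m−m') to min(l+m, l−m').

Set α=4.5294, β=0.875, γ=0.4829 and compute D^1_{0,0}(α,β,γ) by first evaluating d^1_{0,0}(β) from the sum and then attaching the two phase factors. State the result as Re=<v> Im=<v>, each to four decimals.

D^1_{0,0}(4.5294,0.8750,0.4829) = e^{-i·0·4.5294}·d^1_{0,0}(0.8750)·e^{-i·0·0.4829}. Compute d first:
With c≡cos(β/2)=0.905814 and s≡sin(β/2)=0.423676, N=[1·1·1·1]^{1/2}=1.000000
Admissible k: 0..1 (factorial args all ≥0)
  k=0: (−1)^0·1.0000/(1)·0.9058^2·0.4237^0 = +0.820498
  k=1: (−1)^1·1.0000/(1)·0.9058^0·0.4237^2 = -0.179502
d^1_{0,0}(0.8750) = +0.820498 -0.179502 = +0.640997
Phases: e^{-i·(0)·4.5294}=+1.000000+0.000000i, e^{-i·(0)·0.4829}=+1.000000+0.000000i ⇒ D=+0.640997+0.000000i

Re=0.6410 Im=0.0000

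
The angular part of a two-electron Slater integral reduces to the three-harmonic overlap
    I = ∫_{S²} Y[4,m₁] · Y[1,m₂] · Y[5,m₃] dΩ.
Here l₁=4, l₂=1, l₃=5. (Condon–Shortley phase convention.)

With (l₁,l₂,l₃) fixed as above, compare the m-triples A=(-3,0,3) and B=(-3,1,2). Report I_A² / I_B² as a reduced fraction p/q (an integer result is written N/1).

Shared (l₁,l₂,l₃)=(4,1,5): N and (l;000)² cancel in I_A²/I_B².
A: Δ = 0!·8!·2!/11! = 1/495; Racah Σ t=0..0: t=0:+1/5040 = 1/5040; ⇒ 3j(4 1 5; -3 0 3)² = 16/495, sgn +1
B: Δ = 0!·8!·2!/11! = 1/495; Racah Σ t=0..0: t=0:+1/10080 = 1/10080; ⇒ 3j(4 1 5; -3 1 2)² = 1/165, sgn -1
I_A²/I_B² = (16/495)/(1/165) = 16/3

16/3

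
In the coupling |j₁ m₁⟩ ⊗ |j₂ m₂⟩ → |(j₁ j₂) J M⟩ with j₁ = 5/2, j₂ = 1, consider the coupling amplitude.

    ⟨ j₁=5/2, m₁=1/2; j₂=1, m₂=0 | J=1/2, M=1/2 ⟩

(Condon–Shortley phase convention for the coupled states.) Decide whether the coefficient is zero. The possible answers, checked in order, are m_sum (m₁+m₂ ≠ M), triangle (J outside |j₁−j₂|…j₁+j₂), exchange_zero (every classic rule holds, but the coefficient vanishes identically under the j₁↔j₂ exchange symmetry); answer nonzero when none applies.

m-sum: m₁+m₂ = 1/2+0 = 1/2, M = 1/2  ✓
triangle: need |j₁−j₂| ≤ J ≤ j₁+j₂, i.e. J ∈ [3/2, 7/2]; J = 1/2 is outside ✗ ⇒ coefficient is 0

triangle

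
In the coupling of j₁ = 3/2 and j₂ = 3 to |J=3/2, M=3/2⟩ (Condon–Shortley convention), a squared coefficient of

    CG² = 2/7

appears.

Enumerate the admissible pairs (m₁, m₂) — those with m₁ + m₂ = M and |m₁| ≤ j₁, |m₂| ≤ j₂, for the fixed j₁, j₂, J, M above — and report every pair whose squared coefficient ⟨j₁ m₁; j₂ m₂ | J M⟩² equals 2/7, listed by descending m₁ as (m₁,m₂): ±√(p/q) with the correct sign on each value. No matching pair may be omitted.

Admissible pairs with m₁+m₂ = M = 3/2: (-3/2,3), (-1/2,2), (1/2,1), (3/2,0)
  (m₁,m₂)=(3/2,0): CG² = 1/35, CG = +√(1/35)
  (m₁,m₂)=(1/2,1): CG² = 4/35, CG = −√(4/35)
  (m₁,m₂)=(-1/2,2): CG² = 2/7, CG = +√(2/7)   ← matches the target
  (m₁,m₂)=(-3/2,3): CG² = 4/7, CG = −√(4/7)
Pairs with CG² = 2/7: (-1/2,2): +√(2/7)

(-1/2,2): +√(2/7)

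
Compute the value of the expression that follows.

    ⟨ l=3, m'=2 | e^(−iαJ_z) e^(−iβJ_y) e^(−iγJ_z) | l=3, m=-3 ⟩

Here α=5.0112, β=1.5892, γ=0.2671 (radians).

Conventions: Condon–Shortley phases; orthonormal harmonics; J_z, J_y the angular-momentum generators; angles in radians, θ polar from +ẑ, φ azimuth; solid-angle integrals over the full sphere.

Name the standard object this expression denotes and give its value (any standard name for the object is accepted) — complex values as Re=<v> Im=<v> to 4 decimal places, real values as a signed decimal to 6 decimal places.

This is a Wigner D-matrix element — the rotation-matrix element ⟨l m'| R(α,β,γ) |l m⟩ in the angular-momentum basis.
Split into d^3_{2,-3}(β=1.5892) × two z-phases.
With c≡cos(β/2)=0.700570 and s≡sin(β/2)=0.713583, N=[120·1·1·720]^{1/2}=293.938769
k: max(0,(-3)−(2))=0 … min(3+(-3),3−(2))=0
  k=0: (−1)^5·293.9388/(120)·0.7006^1·0.7136^5 = -0.317505
d^3_{2,-3}(1.5892) = -0.317505
Attach z-rotation phases: D = e^{-i(2)(5.0112)}·(-0.317505)·e^{-i(-3)(0.2671)} = +0.310942+0.064223i

Wigner D-matrix element, Re=0.3109 Im=0.0642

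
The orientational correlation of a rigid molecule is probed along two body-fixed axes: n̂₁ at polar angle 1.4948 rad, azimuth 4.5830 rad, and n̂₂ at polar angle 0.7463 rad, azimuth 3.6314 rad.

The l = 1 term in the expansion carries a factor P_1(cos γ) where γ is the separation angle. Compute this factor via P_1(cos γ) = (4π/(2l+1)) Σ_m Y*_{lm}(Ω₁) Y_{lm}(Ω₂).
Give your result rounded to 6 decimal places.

0.448642

Addition theorem: P_1(cos γ) = (4π/3) Σ_m Y*_{lm}(Ω₁) Y_{lm}(Ω₂), m = −1…1:
  term(m=-1) = +0.046899+0.065805i   from Y*(Ω₁)=-0.044450-0.341617i, Y(Ω₂)=-0.206986+0.110353i
  term(m=+0) = +0.013308+0.000000i   from Y*(Ω₁)=+0.037096-0.000000i, Y(Ω₂)=+0.358735+0.000000i
  term(m=+1) = +0.046899-0.065805i   from Y*(Ω₁)=+0.044450-0.341617i, Y(Ω₂)=+0.206986+0.110353i
Accumulated sum +0.107105+0.000000i; after 4π/(2l+1) scaling, +0.448642+0.000000i ⇒ P_1 = 0.448642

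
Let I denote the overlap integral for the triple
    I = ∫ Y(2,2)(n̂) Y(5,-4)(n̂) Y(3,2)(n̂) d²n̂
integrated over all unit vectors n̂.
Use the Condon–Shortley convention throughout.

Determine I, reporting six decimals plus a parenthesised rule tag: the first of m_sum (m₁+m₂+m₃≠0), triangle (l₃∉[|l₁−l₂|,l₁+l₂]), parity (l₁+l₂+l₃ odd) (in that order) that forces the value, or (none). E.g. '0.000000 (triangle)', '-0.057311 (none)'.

Rules hold: Σm=0, L=10 even, 3≤3≤7.
N = 5·11·7 = 385
Δ = 4!·0!·6!/11! = 1/2310
Racah Σ t=2..2: t=2:+1/144 = 1/144
⇒ 3j(2 5 3; 0 0 0)² = 10/231, sgn -1
Racah Σ t=0..0: t=0:+1/2880 = 1/2880
⇒ 3j(2 5 3; 2 -4 2)² = 3/55, sgn -1
4πI² = N·(3j₀)²·(3jₘ)² = 10/11
I = +1·√(0.909091/4π) = 0.26896683
No selection rule forces the value: the integral is nonzero (none).

0.268967 (none)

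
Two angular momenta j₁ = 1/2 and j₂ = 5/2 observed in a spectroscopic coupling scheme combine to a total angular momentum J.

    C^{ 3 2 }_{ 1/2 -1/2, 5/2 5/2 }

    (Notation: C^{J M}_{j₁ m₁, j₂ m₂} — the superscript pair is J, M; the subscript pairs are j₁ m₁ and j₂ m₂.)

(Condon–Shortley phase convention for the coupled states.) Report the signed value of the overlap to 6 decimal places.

j₁+j₂−J=0  J+j₁−j₂=1  J−j₁+j₂=5  j₁+j₂+J+1=7
(j₁±m₁, j₂±m₂, J±M) = (0,1,5,0,5,1)
P² = 2400
sum k=0..0:
  [0] +1/120 = 1/120
S = 1/120
C² = P²·S² = 1/6 ; C = +0.408248

+0.408248  (= +√(1/6))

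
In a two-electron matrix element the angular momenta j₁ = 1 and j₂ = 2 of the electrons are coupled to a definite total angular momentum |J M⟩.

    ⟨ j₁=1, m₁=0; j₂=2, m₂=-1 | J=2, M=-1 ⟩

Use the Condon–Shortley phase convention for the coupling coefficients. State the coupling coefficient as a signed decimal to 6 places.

+0.408248  (= +√(1/6))

j₁+j₂−J=1  J+j₁−j₂=1  J−j₁+j₂=3  j₁+j₂+J+1=6
(j₁±m₁, j₂±m₂, J±M) = (1,1,1,3,1,3)
P² = 3/2
sum k=0..1:
  [0] +1/2 = 1/2
  [1] −1/6 = -1/6
S = 1/3
C² = P²·S² = 1/6 ; C = +0.408248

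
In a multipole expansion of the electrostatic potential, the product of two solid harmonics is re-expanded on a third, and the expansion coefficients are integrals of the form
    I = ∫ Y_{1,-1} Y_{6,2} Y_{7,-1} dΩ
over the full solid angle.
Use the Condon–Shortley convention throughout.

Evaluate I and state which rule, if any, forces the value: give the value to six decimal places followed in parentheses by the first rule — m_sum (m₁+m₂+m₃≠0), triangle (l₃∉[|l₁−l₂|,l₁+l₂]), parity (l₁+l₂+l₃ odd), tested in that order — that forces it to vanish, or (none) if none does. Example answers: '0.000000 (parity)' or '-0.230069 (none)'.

Rules hold: Σm=0, L=14 even, 5≤7≤7.
N = 3·13·15 = 585
Δ = 0!·2!·12!/15! = 1/1365
Racah Σ t=0..0: t=0:+1/518400 = 1/518400
⇒ 3j(1 6 7; 0 0 0)² = 7/195, sgn -1
Racah Σ t=0..0: t=0:+1/1935360 = 1/1935360
⇒ 3j(1 6 7; -1 2 -1)² = 1/91, sgn +1
4πI² = N·(3j₀)²·(3jₘ)² = 3/13
I = -1·√(0.230769/4π) = -0.13551395
No selection rule forces the value: the integral is nonzero (none).

-0.135514 (none)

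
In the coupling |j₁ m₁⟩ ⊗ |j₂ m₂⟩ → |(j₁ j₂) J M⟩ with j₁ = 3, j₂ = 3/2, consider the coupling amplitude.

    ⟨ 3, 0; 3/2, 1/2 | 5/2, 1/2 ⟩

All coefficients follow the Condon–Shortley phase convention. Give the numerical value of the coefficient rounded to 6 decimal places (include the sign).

-0.414039

triangle: 2!×4!×1!/8! = 48/40320
(j±m)!: 3!×3!×2!×1!×3!×2! = 864
prefactor² = (2J+1)×Δ×N² = 216/35
  k=1: −1/(1!×1!×2!×1!×2!×0!) = -1/4
  k=2: +1/(2!×0!×1!×0!×3!×1!) = 1/12
Σ = -1/6  ⇒  CG² = 216/35×(-1/6)² = 6/35
CG = −√(6/35) = -0.414039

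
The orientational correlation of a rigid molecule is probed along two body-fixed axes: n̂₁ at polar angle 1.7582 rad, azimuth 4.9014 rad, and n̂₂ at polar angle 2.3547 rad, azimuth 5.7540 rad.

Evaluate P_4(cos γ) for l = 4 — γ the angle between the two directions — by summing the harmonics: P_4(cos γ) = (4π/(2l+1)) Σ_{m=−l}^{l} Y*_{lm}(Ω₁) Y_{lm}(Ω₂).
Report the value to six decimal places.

Addition theorem: P_4(cos γ) = (4π/9) Σ_m Y*_{lm}(Ω₁) Y_{lm}(Ω₂), m = −4…4:
  term(m=-4) = -0.04424 + 0.01219j   from Y*(Ω₁)=0.30000 + 0.28289j, Y(Ω₂)=-0.05779 + 0.09512j
  term(m=-3) = -0.05792 - 0.03826j   from Y*(Ω₁)=0.11879 - 0.18655j, Y(Ω₂)=0.00526 - 0.31381j
  term(m=-2) = 0.01368 + 0.10117j   from Y*(Ω₁)=0.22719 + 0.09022j, Y(Ω₂)=0.20477 + 0.36401j
  term(m=-1) = -0.01819 + 0.02082j   from Y*(Ω₁)=0.04486 - 0.23450j, Y(Ω₂)=-0.09996 - 0.05846j
  term(m=+0) = -0.07293 + 0.00000j   from Y*(Ω₁)=0.21166 + 0.00000j, Y(Ω₂)=-0.34459 + 0.00000j
  term(m=+1) = -0.01819 - 0.02082j   from Y*(Ω₁)=-0.04486 - 0.23450j, Y(Ω₂)=0.09996 - 0.05846j
  term(m=+2) = 0.01368 - 0.10117j   from Y*(Ω₁)=0.22719 - 0.09022j, Y(Ω₂)=0.20477 - 0.36401j
  term(m=+3) = -0.05792 + 0.03826j   from Y*(Ω₁)=-0.11879 - 0.18655j, Y(Ω₂)=-0.00526 - 0.31381j
  term(m=+4) = -0.04424 - 0.01219j   from Y*(Ω₁)=0.30000 - 0.28289j, Y(Ω₂)=-0.05779 - 0.09512j
Accumulated sum -0.28628 - 0.00000j; after 4π/(2l+1) scaling, -0.39972 - 0.00000j ⇒ P_4 = -0.399719

-0.399719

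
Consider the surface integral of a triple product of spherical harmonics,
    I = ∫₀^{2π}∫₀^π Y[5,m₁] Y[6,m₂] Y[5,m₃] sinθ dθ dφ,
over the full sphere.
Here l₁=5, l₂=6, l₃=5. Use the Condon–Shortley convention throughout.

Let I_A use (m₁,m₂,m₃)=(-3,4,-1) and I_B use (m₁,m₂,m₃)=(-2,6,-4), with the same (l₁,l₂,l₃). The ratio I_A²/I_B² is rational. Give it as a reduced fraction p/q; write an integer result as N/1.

169/924

l's match ⇒ only the (l;m) 3-j factors differ between A and B.
A: triangle coeff Δ(5,6,5) = 1/28588560; Σ_t [4,6]: t=4:+1/829440 t=5:−1/86400 t=6:+1/138240 = -13/4147200; (3j)²=13/3740 [(5 6 5; -3 4 -1)], sign=-1
B: triangle coeff Δ(5,6,5) = 1/28588560; Σ_t [6,6]: t=6:+1/3110400 = 1/3110400; (3j)²=21/1105 [(5 6 5; -2 6 -4)], sign=-1
I_A²/I_B² = (13/3740)/(21/1105) = 169/924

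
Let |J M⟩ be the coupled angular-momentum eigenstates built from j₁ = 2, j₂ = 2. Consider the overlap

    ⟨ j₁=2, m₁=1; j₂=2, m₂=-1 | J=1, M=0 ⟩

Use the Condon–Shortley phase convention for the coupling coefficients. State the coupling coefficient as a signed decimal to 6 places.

triangle: 3!*1!*1!/6! = 6/720
(j±m)!: 3!*1!*1!*3!*1!*1! = 36
prefactor² = (2J+1)*Δ*N² = 9/10
  k=0: +1/(0!*3!*1!*1!*0!*0!) = 1/6
  k=1: −1/(1!*2!*0!*0!*1!*1!) = -1/2
Σ = -1/3  ⇒  CG² = 9/10*(-1/3)² = 1/10
CG = −√(1/10) = -0.316228

−√(1/10) ≈ -0.316228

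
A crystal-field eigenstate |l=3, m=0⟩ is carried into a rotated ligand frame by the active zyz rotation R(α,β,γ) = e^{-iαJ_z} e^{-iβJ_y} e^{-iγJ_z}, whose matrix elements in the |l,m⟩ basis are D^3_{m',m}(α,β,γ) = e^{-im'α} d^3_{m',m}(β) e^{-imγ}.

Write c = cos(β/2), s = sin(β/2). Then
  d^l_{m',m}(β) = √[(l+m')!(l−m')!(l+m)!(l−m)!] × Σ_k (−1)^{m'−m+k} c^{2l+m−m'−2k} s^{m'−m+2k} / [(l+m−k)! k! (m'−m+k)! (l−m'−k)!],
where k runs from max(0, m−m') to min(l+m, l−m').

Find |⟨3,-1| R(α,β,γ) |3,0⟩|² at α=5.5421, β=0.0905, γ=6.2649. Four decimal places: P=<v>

D^3_{-1,0}(5.5421,0.0905,6.2649) = e^{-i·-1·5.5421}·d^3_{-1,0}(0.0905)·e^{-i·0·6.2649}. Compute d first:
With c≡cos(β/2)=0.998976 and s≡sin(β/2)=0.045235, N=[2·24·6·6]^{1/2}=41.569219
Admissible k: 1..3 (factorial args all ≥0)
  k=1: (−1)^0·41.5692/(12)·0.9990^5·0.0452^1 = +0.155897
  k=2: (−1)^1·41.5692/(4)·0.9990^3·0.0452^3 = -0.000959
  k=3: (−1)^2·41.5692/(12)·0.9990^1·0.0452^5 = +0.000001
d^3_{-1,0}(0.0905) = +0.155897 -0.000959 +0.000001 = +0.154938
|D^3_{-1,0}|² = |d^3_{-1,0}(β)|² = (+0.154938)² = 0.024006 (the z-rotation phases have unit modulus)

P=0.0240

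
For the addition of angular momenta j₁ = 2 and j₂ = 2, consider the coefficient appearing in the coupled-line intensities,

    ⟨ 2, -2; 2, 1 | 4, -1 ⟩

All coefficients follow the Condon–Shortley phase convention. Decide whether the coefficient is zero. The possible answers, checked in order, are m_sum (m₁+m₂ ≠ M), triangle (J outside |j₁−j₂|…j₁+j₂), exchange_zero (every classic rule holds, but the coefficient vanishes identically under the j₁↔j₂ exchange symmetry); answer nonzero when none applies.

nonzero

m-sum: m₁+m₂ = -2+1 = -1, M = -1  ✓
triangle: |j₁−j₂| = 0 ≤ J = 4 ≤ j₁+j₂ = 4  ✓
exchange: j₁≠j₂ or m₁≠m₂ — the exchange symmetry imposes no constraint here
value check: CG = +√(1/14) = +0.267261 ≠ 0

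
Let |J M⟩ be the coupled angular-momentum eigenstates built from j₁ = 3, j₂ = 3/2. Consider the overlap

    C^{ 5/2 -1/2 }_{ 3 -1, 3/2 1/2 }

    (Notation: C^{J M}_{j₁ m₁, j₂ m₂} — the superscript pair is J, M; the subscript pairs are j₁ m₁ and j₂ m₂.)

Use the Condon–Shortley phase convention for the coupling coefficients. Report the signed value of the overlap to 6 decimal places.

triangle: 2!*4!*1!/8! = 48/40320
(j±m)!: 2!*4!*2!*1!*2!*3! = 1152
prefactor² = (2J+1)*Δ*N² = 288/35
  k=1: −1/(1!*1!*3!*1!*1!*0!) = -1/6
  k=2: +1/(2!*0!*2!*0!*2!*1!) = 1/8
Σ = -1/24  ⇒  CG² = 288/35*(-1/24)² = 1/70
CG = −√(1/70) = -0.119523

−√(1/70) ≈ -0.119523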